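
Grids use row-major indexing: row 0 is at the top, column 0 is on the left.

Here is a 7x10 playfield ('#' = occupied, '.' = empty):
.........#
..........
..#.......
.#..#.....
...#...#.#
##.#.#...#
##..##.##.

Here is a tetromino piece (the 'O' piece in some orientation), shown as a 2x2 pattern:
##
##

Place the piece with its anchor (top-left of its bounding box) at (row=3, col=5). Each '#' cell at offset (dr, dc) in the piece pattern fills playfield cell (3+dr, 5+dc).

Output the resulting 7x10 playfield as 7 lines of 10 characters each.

Fill (3+0,5+0) = (3,5)
Fill (3+0,5+1) = (3,6)
Fill (3+1,5+0) = (4,5)
Fill (3+1,5+1) = (4,6)

Answer: .........#
..........
..#.......
.#..###...
...#.###.#
##.#.#...#
##..##.##.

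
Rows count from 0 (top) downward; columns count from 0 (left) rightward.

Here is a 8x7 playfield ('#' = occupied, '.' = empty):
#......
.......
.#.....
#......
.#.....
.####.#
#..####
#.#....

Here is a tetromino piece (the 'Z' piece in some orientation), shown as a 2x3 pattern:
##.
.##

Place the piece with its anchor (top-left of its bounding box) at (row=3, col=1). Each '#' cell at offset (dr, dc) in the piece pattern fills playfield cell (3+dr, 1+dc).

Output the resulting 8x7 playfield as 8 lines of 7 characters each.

Fill (3+0,1+0) = (3,1)
Fill (3+0,1+1) = (3,2)
Fill (3+1,1+1) = (4,2)
Fill (3+1,1+2) = (4,3)

Answer: #......
.......
.#.....
###....
.###...
.####.#
#..####
#.#....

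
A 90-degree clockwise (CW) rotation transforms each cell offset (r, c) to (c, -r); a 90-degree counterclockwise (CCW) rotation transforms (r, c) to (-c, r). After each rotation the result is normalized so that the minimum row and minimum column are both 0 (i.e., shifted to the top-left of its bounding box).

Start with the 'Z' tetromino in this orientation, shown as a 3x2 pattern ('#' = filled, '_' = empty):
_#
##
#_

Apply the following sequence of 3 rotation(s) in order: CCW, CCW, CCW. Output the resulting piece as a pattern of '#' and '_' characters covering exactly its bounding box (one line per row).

Start:
_#
##
#_
After rotation 1 (CCW):
##_
_##
After rotation 2 (CCW):
_#
##
#_
After rotation 3 (CCW):
##_
_##

Answer: ##_
_##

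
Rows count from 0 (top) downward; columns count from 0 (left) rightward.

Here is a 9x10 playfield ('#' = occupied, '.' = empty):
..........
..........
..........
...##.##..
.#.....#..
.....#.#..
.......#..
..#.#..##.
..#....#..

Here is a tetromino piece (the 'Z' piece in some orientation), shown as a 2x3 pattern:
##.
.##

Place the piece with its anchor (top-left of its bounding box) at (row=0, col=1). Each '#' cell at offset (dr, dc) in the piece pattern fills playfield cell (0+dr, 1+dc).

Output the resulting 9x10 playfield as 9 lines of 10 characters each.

Fill (0+0,1+0) = (0,1)
Fill (0+0,1+1) = (0,2)
Fill (0+1,1+1) = (1,2)
Fill (0+1,1+2) = (1,3)

Answer: .##.......
..##......
..........
...##.##..
.#.....#..
.....#.#..
.......#..
..#.#..##.
..#....#..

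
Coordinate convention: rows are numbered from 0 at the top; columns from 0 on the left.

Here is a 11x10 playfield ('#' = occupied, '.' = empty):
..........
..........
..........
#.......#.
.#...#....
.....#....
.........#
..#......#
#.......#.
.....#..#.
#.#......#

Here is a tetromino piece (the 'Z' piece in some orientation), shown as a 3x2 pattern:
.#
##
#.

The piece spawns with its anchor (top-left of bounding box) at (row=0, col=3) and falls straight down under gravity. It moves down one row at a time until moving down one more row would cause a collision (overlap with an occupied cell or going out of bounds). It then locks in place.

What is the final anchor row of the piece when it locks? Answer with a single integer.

Answer: 8

Derivation:
Spawn at (row=0, col=3). Try each row:
  row 0: fits
  row 1: fits
  row 2: fits
  row 3: fits
  row 4: fits
  row 5: fits
  row 6: fits
  row 7: fits
  row 8: fits
  row 9: blocked -> lock at row 8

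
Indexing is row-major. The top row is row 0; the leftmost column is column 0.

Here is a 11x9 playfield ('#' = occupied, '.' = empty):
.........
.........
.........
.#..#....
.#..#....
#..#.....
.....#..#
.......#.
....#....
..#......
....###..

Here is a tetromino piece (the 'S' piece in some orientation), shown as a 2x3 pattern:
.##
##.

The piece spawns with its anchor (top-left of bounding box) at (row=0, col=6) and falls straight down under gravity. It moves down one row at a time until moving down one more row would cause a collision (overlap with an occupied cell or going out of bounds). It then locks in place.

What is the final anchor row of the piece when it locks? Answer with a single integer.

Answer: 5

Derivation:
Spawn at (row=0, col=6). Try each row:
  row 0: fits
  row 1: fits
  row 2: fits
  row 3: fits
  row 4: fits
  row 5: fits
  row 6: blocked -> lock at row 5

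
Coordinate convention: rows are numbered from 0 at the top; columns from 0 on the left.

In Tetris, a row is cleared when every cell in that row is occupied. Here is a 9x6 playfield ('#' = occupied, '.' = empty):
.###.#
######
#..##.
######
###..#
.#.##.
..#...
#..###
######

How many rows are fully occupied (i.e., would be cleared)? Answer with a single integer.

Answer: 3

Derivation:
Check each row:
  row 0: 2 empty cells -> not full
  row 1: 0 empty cells -> FULL (clear)
  row 2: 3 empty cells -> not full
  row 3: 0 empty cells -> FULL (clear)
  row 4: 2 empty cells -> not full
  row 5: 3 empty cells -> not full
  row 6: 5 empty cells -> not full
  row 7: 2 empty cells -> not full
  row 8: 0 empty cells -> FULL (clear)
Total rows cleared: 3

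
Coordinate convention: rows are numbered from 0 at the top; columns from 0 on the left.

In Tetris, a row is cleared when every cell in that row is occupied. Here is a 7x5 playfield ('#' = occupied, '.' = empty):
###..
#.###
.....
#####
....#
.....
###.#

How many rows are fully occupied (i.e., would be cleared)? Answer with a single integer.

Check each row:
  row 0: 2 empty cells -> not full
  row 1: 1 empty cell -> not full
  row 2: 5 empty cells -> not full
  row 3: 0 empty cells -> FULL (clear)
  row 4: 4 empty cells -> not full
  row 5: 5 empty cells -> not full
  row 6: 1 empty cell -> not full
Total rows cleared: 1

Answer: 1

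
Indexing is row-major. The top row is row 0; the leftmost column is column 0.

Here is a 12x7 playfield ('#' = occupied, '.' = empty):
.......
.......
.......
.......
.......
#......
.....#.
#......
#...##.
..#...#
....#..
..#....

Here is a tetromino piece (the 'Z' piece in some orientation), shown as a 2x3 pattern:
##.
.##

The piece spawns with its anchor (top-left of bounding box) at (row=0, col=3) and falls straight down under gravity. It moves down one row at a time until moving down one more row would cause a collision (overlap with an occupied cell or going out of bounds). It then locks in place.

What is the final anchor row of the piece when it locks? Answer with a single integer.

Spawn at (row=0, col=3). Try each row:
  row 0: fits
  row 1: fits
  row 2: fits
  row 3: fits
  row 4: fits
  row 5: blocked -> lock at row 4

Answer: 4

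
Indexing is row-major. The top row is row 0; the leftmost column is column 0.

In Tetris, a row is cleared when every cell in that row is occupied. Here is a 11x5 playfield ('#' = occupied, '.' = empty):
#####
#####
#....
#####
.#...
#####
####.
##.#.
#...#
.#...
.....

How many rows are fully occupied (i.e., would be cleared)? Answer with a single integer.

Check each row:
  row 0: 0 empty cells -> FULL (clear)
  row 1: 0 empty cells -> FULL (clear)
  row 2: 4 empty cells -> not full
  row 3: 0 empty cells -> FULL (clear)
  row 4: 4 empty cells -> not full
  row 5: 0 empty cells -> FULL (clear)
  row 6: 1 empty cell -> not full
  row 7: 2 empty cells -> not full
  row 8: 3 empty cells -> not full
  row 9: 4 empty cells -> not full
  row 10: 5 empty cells -> not full
Total rows cleared: 4

Answer: 4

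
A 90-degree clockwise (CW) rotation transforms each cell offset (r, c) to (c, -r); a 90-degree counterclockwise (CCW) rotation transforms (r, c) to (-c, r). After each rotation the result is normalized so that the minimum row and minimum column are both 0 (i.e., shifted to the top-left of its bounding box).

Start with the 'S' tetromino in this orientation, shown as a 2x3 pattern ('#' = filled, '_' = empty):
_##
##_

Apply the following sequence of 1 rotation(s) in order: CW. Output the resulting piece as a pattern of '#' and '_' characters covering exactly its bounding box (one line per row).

Start:
_##
##_
After rotation 1 (CW):
#_
##
_#

Answer: #_
##
_#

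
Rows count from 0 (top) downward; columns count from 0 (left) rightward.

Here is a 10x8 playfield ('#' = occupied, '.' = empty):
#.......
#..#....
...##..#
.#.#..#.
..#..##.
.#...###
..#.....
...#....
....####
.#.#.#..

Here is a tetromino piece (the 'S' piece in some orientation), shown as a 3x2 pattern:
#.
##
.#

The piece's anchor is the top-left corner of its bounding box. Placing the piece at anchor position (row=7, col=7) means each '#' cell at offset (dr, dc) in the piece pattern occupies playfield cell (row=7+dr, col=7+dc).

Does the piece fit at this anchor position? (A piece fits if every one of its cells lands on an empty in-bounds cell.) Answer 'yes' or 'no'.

Check each piece cell at anchor (7, 7):
  offset (0,0) -> (7,7): empty -> OK
  offset (1,0) -> (8,7): occupied ('#') -> FAIL
  offset (1,1) -> (8,8): out of bounds -> FAIL
  offset (2,1) -> (9,8): out of bounds -> FAIL
All cells valid: no

Answer: no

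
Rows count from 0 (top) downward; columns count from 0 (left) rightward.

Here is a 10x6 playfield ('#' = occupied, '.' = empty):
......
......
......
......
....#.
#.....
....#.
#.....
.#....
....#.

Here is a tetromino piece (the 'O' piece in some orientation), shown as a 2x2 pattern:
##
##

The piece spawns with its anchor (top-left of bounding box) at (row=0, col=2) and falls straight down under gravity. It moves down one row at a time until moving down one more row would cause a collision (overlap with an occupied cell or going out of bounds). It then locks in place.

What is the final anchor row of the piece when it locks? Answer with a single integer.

Answer: 8

Derivation:
Spawn at (row=0, col=2). Try each row:
  row 0: fits
  row 1: fits
  row 2: fits
  row 3: fits
  row 4: fits
  row 5: fits
  row 6: fits
  row 7: fits
  row 8: fits
  row 9: blocked -> lock at row 8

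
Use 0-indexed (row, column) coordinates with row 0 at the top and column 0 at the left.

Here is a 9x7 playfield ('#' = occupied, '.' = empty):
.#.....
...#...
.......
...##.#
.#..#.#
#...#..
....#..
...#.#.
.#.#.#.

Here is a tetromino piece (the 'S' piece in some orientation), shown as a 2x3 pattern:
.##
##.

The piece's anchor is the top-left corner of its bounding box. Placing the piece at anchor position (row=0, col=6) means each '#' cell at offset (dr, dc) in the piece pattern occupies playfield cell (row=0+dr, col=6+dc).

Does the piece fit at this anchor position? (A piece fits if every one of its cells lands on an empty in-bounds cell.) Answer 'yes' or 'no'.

Answer: no

Derivation:
Check each piece cell at anchor (0, 6):
  offset (0,1) -> (0,7): out of bounds -> FAIL
  offset (0,2) -> (0,8): out of bounds -> FAIL
  offset (1,0) -> (1,6): empty -> OK
  offset (1,1) -> (1,7): out of bounds -> FAIL
All cells valid: no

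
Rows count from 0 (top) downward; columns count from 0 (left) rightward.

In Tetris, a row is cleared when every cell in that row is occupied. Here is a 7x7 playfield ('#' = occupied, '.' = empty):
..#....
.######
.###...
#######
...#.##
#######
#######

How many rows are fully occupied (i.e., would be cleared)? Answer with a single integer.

Check each row:
  row 0: 6 empty cells -> not full
  row 1: 1 empty cell -> not full
  row 2: 4 empty cells -> not full
  row 3: 0 empty cells -> FULL (clear)
  row 4: 4 empty cells -> not full
  row 5: 0 empty cells -> FULL (clear)
  row 6: 0 empty cells -> FULL (clear)
Total rows cleared: 3

Answer: 3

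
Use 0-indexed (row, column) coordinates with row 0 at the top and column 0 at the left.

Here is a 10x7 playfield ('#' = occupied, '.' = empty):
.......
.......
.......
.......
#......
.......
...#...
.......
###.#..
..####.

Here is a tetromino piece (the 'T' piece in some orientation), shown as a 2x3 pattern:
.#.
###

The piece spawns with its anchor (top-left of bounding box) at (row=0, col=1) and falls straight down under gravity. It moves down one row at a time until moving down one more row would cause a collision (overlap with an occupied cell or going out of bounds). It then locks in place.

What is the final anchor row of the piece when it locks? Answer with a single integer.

Answer: 4

Derivation:
Spawn at (row=0, col=1). Try each row:
  row 0: fits
  row 1: fits
  row 2: fits
  row 3: fits
  row 4: fits
  row 5: blocked -> lock at row 4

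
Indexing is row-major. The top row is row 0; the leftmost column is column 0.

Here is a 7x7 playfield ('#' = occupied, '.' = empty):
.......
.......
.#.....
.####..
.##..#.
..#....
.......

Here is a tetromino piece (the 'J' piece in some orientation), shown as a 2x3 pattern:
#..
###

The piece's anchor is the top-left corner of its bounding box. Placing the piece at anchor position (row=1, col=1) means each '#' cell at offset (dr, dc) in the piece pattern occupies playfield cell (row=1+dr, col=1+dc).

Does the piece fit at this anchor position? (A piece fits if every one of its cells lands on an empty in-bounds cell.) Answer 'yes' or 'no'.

Check each piece cell at anchor (1, 1):
  offset (0,0) -> (1,1): empty -> OK
  offset (1,0) -> (2,1): occupied ('#') -> FAIL
  offset (1,1) -> (2,2): empty -> OK
  offset (1,2) -> (2,3): empty -> OK
All cells valid: no

Answer: no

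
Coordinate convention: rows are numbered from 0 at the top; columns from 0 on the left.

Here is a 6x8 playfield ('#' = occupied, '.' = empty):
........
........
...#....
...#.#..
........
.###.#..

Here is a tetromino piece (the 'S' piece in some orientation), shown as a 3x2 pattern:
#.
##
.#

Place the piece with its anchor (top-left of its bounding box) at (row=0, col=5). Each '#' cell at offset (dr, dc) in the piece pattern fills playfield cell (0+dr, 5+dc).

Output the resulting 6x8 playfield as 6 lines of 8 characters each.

Answer: .....#..
.....##.
...#..#.
...#.#..
........
.###.#..

Derivation:
Fill (0+0,5+0) = (0,5)
Fill (0+1,5+0) = (1,5)
Fill (0+1,5+1) = (1,6)
Fill (0+2,5+1) = (2,6)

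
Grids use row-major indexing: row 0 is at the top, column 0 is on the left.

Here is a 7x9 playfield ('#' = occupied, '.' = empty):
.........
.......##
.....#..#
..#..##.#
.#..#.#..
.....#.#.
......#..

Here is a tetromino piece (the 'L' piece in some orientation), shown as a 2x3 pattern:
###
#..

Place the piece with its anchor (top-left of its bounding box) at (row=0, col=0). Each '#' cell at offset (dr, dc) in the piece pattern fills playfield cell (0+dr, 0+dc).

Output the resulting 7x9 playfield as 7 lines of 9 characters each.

Fill (0+0,0+0) = (0,0)
Fill (0+0,0+1) = (0,1)
Fill (0+0,0+2) = (0,2)
Fill (0+1,0+0) = (1,0)

Answer: ###......
#......##
.....#..#
..#..##.#
.#..#.#..
.....#.#.
......#..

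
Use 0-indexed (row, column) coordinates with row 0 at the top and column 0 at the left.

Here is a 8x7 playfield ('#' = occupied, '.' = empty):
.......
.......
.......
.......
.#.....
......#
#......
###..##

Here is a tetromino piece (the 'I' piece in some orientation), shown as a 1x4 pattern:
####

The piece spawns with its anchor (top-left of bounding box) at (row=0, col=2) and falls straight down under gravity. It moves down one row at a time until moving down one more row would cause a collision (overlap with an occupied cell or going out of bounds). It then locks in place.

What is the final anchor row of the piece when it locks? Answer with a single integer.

Answer: 6

Derivation:
Spawn at (row=0, col=2). Try each row:
  row 0: fits
  row 1: fits
  row 2: fits
  row 3: fits
  row 4: fits
  row 5: fits
  row 6: fits
  row 7: blocked -> lock at row 6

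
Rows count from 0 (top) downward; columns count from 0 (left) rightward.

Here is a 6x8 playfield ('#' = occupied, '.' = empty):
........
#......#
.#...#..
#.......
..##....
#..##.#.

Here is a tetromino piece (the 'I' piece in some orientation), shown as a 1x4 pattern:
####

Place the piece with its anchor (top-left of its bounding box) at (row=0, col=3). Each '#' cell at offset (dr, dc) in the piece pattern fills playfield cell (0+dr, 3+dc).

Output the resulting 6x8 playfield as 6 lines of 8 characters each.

Answer: ...####.
#......#
.#...#..
#.......
..##....
#..##.#.

Derivation:
Fill (0+0,3+0) = (0,3)
Fill (0+0,3+1) = (0,4)
Fill (0+0,3+2) = (0,5)
Fill (0+0,3+3) = (0,6)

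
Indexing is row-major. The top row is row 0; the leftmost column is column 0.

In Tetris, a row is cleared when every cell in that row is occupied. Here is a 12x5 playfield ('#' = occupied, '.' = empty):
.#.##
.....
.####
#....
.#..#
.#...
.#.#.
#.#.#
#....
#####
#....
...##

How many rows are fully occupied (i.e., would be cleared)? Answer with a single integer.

Check each row:
  row 0: 2 empty cells -> not full
  row 1: 5 empty cells -> not full
  row 2: 1 empty cell -> not full
  row 3: 4 empty cells -> not full
  row 4: 3 empty cells -> not full
  row 5: 4 empty cells -> not full
  row 6: 3 empty cells -> not full
  row 7: 2 empty cells -> not full
  row 8: 4 empty cells -> not full
  row 9: 0 empty cells -> FULL (clear)
  row 10: 4 empty cells -> not full
  row 11: 3 empty cells -> not full
Total rows cleared: 1

Answer: 1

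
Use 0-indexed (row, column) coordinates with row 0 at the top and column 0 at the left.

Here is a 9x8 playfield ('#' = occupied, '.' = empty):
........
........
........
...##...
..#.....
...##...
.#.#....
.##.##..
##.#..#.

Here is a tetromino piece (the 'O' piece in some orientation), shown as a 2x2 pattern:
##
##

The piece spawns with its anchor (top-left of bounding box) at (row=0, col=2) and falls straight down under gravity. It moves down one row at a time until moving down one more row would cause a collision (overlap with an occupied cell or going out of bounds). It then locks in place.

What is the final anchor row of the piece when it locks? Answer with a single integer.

Spawn at (row=0, col=2). Try each row:
  row 0: fits
  row 1: fits
  row 2: blocked -> lock at row 1

Answer: 1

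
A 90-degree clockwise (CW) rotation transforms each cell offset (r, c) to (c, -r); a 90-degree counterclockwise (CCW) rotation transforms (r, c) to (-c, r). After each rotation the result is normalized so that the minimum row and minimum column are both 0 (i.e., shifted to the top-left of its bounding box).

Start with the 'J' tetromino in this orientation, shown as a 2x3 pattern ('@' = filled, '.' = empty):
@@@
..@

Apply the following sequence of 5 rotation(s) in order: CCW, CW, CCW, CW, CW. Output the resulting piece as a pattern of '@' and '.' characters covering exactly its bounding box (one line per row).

Answer: .@
.@
@@

Derivation:
Start:
@@@
..@
After rotation 1 (CCW):
@@
@.
@.
After rotation 2 (CW):
@@@
..@
After rotation 3 (CCW):
@@
@.
@.
After rotation 4 (CW):
@@@
..@
After rotation 5 (CW):
.@
.@
@@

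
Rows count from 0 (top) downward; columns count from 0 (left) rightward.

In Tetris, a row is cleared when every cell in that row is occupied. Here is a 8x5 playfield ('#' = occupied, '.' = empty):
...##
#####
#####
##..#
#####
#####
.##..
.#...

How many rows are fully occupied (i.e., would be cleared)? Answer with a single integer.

Check each row:
  row 0: 3 empty cells -> not full
  row 1: 0 empty cells -> FULL (clear)
  row 2: 0 empty cells -> FULL (clear)
  row 3: 2 empty cells -> not full
  row 4: 0 empty cells -> FULL (clear)
  row 5: 0 empty cells -> FULL (clear)
  row 6: 3 empty cells -> not full
  row 7: 4 empty cells -> not full
Total rows cleared: 4

Answer: 4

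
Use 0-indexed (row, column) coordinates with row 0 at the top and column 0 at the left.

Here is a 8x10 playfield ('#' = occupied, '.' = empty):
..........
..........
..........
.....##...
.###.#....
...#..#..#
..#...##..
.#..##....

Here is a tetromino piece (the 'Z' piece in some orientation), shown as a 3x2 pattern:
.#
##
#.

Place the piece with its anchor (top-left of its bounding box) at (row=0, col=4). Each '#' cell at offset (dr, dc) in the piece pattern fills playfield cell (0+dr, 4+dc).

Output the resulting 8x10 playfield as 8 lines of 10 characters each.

Fill (0+0,4+1) = (0,5)
Fill (0+1,4+0) = (1,4)
Fill (0+1,4+1) = (1,5)
Fill (0+2,4+0) = (2,4)

Answer: .....#....
....##....
....#.....
.....##...
.###.#....
...#..#..#
..#...##..
.#..##....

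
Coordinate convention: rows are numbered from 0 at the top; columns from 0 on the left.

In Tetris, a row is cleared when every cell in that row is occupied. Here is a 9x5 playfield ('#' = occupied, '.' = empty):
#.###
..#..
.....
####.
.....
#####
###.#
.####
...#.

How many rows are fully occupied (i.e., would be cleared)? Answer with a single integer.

Check each row:
  row 0: 1 empty cell -> not full
  row 1: 4 empty cells -> not full
  row 2: 5 empty cells -> not full
  row 3: 1 empty cell -> not full
  row 4: 5 empty cells -> not full
  row 5: 0 empty cells -> FULL (clear)
  row 6: 1 empty cell -> not full
  row 7: 1 empty cell -> not full
  row 8: 4 empty cells -> not full
Total rows cleared: 1

Answer: 1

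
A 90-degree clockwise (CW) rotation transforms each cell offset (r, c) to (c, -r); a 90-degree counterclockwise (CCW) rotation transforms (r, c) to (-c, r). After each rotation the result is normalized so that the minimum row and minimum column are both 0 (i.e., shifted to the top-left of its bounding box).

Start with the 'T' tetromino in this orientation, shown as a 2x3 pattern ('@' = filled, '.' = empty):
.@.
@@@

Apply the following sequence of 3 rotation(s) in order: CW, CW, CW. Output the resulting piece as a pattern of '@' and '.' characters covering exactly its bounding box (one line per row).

Answer: .@
@@
.@

Derivation:
Start:
.@.
@@@
After rotation 1 (CW):
@.
@@
@.
After rotation 2 (CW):
@@@
.@.
After rotation 3 (CW):
.@
@@
.@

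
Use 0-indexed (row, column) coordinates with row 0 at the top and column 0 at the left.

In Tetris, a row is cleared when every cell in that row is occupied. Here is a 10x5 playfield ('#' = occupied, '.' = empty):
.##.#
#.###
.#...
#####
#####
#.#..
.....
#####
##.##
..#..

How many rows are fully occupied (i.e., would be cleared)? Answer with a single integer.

Check each row:
  row 0: 2 empty cells -> not full
  row 1: 1 empty cell -> not full
  row 2: 4 empty cells -> not full
  row 3: 0 empty cells -> FULL (clear)
  row 4: 0 empty cells -> FULL (clear)
  row 5: 3 empty cells -> not full
  row 6: 5 empty cells -> not full
  row 7: 0 empty cells -> FULL (clear)
  row 8: 1 empty cell -> not full
  row 9: 4 empty cells -> not full
Total rows cleared: 3

Answer: 3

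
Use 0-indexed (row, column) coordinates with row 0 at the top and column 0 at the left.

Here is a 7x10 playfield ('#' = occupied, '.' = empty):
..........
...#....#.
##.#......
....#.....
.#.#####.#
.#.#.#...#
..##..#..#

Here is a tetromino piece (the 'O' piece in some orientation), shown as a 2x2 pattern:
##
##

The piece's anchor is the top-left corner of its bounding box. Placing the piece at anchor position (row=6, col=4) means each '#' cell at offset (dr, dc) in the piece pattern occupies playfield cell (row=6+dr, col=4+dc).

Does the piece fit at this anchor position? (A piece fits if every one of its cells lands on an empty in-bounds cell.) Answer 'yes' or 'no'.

Check each piece cell at anchor (6, 4):
  offset (0,0) -> (6,4): empty -> OK
  offset (0,1) -> (6,5): empty -> OK
  offset (1,0) -> (7,4): out of bounds -> FAIL
  offset (1,1) -> (7,5): out of bounds -> FAIL
All cells valid: no

Answer: no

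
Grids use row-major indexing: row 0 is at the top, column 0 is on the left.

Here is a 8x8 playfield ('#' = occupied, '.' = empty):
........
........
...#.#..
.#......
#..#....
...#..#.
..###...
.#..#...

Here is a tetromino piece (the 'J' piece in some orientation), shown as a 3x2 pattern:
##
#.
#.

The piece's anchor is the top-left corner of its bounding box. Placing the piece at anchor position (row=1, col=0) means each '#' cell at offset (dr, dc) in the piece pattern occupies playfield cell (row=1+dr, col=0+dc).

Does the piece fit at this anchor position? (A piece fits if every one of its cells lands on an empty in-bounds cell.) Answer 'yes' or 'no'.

Check each piece cell at anchor (1, 0):
  offset (0,0) -> (1,0): empty -> OK
  offset (0,1) -> (1,1): empty -> OK
  offset (1,0) -> (2,0): empty -> OK
  offset (2,0) -> (3,0): empty -> OK
All cells valid: yes

Answer: yes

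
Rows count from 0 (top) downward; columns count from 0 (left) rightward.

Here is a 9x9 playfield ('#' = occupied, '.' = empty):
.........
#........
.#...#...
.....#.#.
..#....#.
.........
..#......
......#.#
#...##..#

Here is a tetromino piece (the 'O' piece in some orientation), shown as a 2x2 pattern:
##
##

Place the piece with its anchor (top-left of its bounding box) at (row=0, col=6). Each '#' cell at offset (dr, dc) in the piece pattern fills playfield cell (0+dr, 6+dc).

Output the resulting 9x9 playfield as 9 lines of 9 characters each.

Fill (0+0,6+0) = (0,6)
Fill (0+0,6+1) = (0,7)
Fill (0+1,6+0) = (1,6)
Fill (0+1,6+1) = (1,7)

Answer: ......##.
#.....##.
.#...#...
.....#.#.
..#....#.
.........
..#......
......#.#
#...##..#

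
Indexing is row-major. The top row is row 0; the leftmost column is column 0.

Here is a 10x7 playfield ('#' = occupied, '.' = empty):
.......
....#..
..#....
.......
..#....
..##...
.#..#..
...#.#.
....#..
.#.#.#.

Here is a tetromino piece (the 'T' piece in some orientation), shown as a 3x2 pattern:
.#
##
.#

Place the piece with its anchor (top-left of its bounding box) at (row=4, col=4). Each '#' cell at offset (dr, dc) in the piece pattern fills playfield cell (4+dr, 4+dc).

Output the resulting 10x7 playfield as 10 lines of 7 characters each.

Fill (4+0,4+1) = (4,5)
Fill (4+1,4+0) = (5,4)
Fill (4+1,4+1) = (5,5)
Fill (4+2,4+1) = (6,5)

Answer: .......
....#..
..#....
.......
..#..#.
..####.
.#..##.
...#.#.
....#..
.#.#.#.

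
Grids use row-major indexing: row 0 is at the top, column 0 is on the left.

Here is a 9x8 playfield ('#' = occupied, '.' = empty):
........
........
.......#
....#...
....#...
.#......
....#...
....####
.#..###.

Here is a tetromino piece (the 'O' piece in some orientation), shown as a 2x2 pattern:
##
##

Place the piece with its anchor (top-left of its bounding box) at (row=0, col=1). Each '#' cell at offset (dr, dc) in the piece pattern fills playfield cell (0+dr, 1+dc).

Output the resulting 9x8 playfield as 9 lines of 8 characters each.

Answer: .##.....
.##.....
.......#
....#...
....#...
.#......
....#...
....####
.#..###.

Derivation:
Fill (0+0,1+0) = (0,1)
Fill (0+0,1+1) = (0,2)
Fill (0+1,1+0) = (1,1)
Fill (0+1,1+1) = (1,2)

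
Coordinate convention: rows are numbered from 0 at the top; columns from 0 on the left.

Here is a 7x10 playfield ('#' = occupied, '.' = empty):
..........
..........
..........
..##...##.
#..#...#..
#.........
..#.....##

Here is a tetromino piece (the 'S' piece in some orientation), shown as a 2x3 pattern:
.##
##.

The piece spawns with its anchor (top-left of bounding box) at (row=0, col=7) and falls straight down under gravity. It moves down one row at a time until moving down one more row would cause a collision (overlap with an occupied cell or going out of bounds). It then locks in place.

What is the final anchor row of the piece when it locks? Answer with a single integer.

Answer: 1

Derivation:
Spawn at (row=0, col=7). Try each row:
  row 0: fits
  row 1: fits
  row 2: blocked -> lock at row 1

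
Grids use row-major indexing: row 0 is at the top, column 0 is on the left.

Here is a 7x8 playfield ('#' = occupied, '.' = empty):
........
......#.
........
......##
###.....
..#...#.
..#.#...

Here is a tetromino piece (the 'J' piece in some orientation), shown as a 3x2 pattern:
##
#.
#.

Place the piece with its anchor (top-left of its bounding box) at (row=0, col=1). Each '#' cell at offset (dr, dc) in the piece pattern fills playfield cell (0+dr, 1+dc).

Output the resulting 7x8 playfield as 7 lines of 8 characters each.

Fill (0+0,1+0) = (0,1)
Fill (0+0,1+1) = (0,2)
Fill (0+1,1+0) = (1,1)
Fill (0+2,1+0) = (2,1)

Answer: .##.....
.#....#.
.#......
......##
###.....
..#...#.
..#.#...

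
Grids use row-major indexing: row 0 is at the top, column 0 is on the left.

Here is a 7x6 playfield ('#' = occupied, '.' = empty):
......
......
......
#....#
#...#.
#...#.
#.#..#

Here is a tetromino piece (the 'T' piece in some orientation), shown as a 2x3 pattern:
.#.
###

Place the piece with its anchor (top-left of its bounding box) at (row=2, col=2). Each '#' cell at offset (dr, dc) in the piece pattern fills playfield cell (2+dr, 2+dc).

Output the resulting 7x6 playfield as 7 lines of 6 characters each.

Fill (2+0,2+1) = (2,3)
Fill (2+1,2+0) = (3,2)
Fill (2+1,2+1) = (3,3)
Fill (2+1,2+2) = (3,4)

Answer: ......
......
...#..
#.####
#...#.
#...#.
#.#..#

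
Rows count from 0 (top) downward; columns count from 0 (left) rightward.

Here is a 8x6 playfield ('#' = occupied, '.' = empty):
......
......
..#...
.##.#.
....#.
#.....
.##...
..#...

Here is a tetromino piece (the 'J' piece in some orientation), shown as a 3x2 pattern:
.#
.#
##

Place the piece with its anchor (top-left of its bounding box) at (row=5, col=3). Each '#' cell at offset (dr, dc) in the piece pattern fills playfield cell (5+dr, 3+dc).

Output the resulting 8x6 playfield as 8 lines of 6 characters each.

Fill (5+0,3+1) = (5,4)
Fill (5+1,3+1) = (6,4)
Fill (5+2,3+0) = (7,3)
Fill (5+2,3+1) = (7,4)

Answer: ......
......
..#...
.##.#.
....#.
#...#.
.##.#.
..###.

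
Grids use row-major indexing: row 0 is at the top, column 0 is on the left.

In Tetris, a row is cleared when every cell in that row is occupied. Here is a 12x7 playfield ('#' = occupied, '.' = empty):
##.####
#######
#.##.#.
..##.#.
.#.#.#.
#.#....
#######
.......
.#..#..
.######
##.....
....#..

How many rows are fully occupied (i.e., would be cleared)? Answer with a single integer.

Check each row:
  row 0: 1 empty cell -> not full
  row 1: 0 empty cells -> FULL (clear)
  row 2: 3 empty cells -> not full
  row 3: 4 empty cells -> not full
  row 4: 4 empty cells -> not full
  row 5: 5 empty cells -> not full
  row 6: 0 empty cells -> FULL (clear)
  row 7: 7 empty cells -> not full
  row 8: 5 empty cells -> not full
  row 9: 1 empty cell -> not full
  row 10: 5 empty cells -> not full
  row 11: 6 empty cells -> not full
Total rows cleared: 2

Answer: 2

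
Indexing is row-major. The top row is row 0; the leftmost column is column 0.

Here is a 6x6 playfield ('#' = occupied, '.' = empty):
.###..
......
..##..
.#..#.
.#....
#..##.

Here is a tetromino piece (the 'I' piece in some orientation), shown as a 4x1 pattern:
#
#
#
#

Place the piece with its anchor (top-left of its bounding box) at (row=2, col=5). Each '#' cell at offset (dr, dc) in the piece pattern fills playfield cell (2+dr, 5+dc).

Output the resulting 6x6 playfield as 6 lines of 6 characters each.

Fill (2+0,5+0) = (2,5)
Fill (2+1,5+0) = (3,5)
Fill (2+2,5+0) = (4,5)
Fill (2+3,5+0) = (5,5)

Answer: .###..
......
..##.#
.#..##
.#...#
#..###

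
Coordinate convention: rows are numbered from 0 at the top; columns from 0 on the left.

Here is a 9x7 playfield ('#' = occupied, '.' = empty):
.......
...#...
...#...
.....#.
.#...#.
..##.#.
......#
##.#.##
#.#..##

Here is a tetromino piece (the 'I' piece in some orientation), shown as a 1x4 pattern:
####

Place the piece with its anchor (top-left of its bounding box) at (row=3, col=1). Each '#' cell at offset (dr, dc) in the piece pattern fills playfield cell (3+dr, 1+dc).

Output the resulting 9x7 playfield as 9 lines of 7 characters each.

Answer: .......
...#...
...#...
.#####.
.#...#.
..##.#.
......#
##.#.##
#.#..##

Derivation:
Fill (3+0,1+0) = (3,1)
Fill (3+0,1+1) = (3,2)
Fill (3+0,1+2) = (3,3)
Fill (3+0,1+3) = (3,4)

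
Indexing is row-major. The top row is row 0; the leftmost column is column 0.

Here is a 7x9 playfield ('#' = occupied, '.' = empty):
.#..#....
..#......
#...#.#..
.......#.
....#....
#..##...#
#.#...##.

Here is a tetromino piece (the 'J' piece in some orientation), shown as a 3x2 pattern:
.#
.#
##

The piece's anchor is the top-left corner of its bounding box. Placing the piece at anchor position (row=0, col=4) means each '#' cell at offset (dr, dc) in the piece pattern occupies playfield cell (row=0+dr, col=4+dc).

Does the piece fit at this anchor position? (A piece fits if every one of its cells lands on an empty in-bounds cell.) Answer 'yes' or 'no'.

Check each piece cell at anchor (0, 4):
  offset (0,1) -> (0,5): empty -> OK
  offset (1,1) -> (1,5): empty -> OK
  offset (2,0) -> (2,4): occupied ('#') -> FAIL
  offset (2,1) -> (2,5): empty -> OK
All cells valid: no

Answer: no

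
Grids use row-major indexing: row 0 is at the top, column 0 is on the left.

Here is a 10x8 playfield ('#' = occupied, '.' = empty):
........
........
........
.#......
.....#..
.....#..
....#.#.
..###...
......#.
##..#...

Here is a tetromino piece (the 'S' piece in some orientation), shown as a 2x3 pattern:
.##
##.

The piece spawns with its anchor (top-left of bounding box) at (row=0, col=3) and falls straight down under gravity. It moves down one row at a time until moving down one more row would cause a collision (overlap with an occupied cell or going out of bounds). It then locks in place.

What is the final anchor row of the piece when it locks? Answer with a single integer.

Answer: 3

Derivation:
Spawn at (row=0, col=3). Try each row:
  row 0: fits
  row 1: fits
  row 2: fits
  row 3: fits
  row 4: blocked -> lock at row 3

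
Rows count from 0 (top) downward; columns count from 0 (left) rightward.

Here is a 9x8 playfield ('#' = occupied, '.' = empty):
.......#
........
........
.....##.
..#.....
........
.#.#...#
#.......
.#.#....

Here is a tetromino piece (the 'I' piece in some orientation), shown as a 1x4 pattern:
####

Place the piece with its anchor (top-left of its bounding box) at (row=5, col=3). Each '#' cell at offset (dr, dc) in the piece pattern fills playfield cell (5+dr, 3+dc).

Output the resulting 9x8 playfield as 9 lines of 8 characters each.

Fill (5+0,3+0) = (5,3)
Fill (5+0,3+1) = (5,4)
Fill (5+0,3+2) = (5,5)
Fill (5+0,3+3) = (5,6)

Answer: .......#
........
........
.....##.
..#.....
...####.
.#.#...#
#.......
.#.#....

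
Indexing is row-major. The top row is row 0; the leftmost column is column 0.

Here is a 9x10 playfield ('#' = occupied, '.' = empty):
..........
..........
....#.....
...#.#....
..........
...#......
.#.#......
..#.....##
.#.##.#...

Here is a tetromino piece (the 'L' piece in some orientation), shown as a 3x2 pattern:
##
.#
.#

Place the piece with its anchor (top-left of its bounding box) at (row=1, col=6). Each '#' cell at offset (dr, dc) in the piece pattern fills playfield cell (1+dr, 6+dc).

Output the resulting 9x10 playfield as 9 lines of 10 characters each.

Fill (1+0,6+0) = (1,6)
Fill (1+0,6+1) = (1,7)
Fill (1+1,6+1) = (2,7)
Fill (1+2,6+1) = (3,7)

Answer: ..........
......##..
....#..#..
...#.#.#..
..........
...#......
.#.#......
..#.....##
.#.##.#...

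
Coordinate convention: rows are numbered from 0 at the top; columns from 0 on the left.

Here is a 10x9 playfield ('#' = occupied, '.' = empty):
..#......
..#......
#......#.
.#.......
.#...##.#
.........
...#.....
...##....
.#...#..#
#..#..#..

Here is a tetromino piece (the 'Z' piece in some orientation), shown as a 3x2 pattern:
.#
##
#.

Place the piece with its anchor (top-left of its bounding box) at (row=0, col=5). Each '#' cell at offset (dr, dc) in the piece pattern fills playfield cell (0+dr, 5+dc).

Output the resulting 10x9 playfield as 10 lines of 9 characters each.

Fill (0+0,5+1) = (0,6)
Fill (0+1,5+0) = (1,5)
Fill (0+1,5+1) = (1,6)
Fill (0+2,5+0) = (2,5)

Answer: ..#...#..
..#..##..
#....#.#.
.#.......
.#...##.#
.........
...#.....
...##....
.#...#..#
#..#..#..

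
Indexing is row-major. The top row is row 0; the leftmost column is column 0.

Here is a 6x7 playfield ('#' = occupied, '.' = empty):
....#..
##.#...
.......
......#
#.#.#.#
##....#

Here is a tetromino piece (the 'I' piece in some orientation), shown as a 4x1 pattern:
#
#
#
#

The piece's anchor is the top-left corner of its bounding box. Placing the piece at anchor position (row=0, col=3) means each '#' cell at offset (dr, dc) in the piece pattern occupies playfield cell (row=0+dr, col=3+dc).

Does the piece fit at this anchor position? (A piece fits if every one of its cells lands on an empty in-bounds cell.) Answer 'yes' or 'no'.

Answer: no

Derivation:
Check each piece cell at anchor (0, 3):
  offset (0,0) -> (0,3): empty -> OK
  offset (1,0) -> (1,3): occupied ('#') -> FAIL
  offset (2,0) -> (2,3): empty -> OK
  offset (3,0) -> (3,3): empty -> OK
All cells valid: no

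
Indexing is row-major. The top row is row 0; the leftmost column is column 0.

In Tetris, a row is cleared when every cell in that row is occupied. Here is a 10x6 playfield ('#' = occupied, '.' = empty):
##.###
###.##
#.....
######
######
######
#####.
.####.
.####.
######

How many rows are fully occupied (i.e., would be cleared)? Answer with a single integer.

Answer: 4

Derivation:
Check each row:
  row 0: 1 empty cell -> not full
  row 1: 1 empty cell -> not full
  row 2: 5 empty cells -> not full
  row 3: 0 empty cells -> FULL (clear)
  row 4: 0 empty cells -> FULL (clear)
  row 5: 0 empty cells -> FULL (clear)
  row 6: 1 empty cell -> not full
  row 7: 2 empty cells -> not full
  row 8: 2 empty cells -> not full
  row 9: 0 empty cells -> FULL (clear)
Total rows cleared: 4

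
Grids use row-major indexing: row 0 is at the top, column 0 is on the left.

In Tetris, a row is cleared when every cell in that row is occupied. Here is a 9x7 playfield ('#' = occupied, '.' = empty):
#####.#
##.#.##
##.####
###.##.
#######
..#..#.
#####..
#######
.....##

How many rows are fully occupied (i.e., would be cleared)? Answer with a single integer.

Answer: 2

Derivation:
Check each row:
  row 0: 1 empty cell -> not full
  row 1: 2 empty cells -> not full
  row 2: 1 empty cell -> not full
  row 3: 2 empty cells -> not full
  row 4: 0 empty cells -> FULL (clear)
  row 5: 5 empty cells -> not full
  row 6: 2 empty cells -> not full
  row 7: 0 empty cells -> FULL (clear)
  row 8: 5 empty cells -> not full
Total rows cleared: 2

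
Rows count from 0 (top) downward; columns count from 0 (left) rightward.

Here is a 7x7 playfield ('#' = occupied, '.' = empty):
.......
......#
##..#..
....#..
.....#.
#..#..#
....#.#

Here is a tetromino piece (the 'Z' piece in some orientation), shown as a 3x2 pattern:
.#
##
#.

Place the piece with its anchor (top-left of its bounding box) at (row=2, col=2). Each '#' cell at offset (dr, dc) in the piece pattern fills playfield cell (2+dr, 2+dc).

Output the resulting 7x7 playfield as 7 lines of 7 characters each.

Answer: .......
......#
##.##..
..###..
..#..#.
#..#..#
....#.#

Derivation:
Fill (2+0,2+1) = (2,3)
Fill (2+1,2+0) = (3,2)
Fill (2+1,2+1) = (3,3)
Fill (2+2,2+0) = (4,2)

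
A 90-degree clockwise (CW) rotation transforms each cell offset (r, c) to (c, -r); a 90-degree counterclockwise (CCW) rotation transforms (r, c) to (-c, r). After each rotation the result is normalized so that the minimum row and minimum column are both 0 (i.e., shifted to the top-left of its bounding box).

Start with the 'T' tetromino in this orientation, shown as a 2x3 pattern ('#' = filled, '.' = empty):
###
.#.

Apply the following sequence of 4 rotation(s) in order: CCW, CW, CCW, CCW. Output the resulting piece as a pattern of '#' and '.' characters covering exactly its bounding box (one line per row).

Start:
###
.#.
After rotation 1 (CCW):
#.
##
#.
After rotation 2 (CW):
###
.#.
After rotation 3 (CCW):
#.
##
#.
After rotation 4 (CCW):
.#.
###

Answer: .#.
###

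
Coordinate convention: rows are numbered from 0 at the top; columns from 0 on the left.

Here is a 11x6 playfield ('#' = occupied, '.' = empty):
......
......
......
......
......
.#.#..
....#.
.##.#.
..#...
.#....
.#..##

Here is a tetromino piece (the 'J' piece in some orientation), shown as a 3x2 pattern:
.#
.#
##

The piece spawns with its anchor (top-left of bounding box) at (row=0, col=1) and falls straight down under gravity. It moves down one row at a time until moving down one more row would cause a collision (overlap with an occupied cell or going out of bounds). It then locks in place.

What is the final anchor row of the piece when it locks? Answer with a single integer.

Answer: 2

Derivation:
Spawn at (row=0, col=1). Try each row:
  row 0: fits
  row 1: fits
  row 2: fits
  row 3: blocked -> lock at row 2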